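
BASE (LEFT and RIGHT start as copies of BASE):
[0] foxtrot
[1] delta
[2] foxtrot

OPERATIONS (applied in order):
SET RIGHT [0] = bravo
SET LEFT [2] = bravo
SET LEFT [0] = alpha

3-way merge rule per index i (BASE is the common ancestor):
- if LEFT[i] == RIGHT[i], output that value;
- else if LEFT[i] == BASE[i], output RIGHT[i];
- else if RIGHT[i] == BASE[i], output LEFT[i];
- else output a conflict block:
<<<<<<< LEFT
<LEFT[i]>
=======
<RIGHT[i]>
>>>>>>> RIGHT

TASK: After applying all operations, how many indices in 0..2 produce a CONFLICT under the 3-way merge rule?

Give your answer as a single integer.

Final LEFT:  [alpha, delta, bravo]
Final RIGHT: [bravo, delta, foxtrot]
i=0: BASE=foxtrot L=alpha R=bravo all differ -> CONFLICT
i=1: L=delta R=delta -> agree -> delta
i=2: L=bravo, R=foxtrot=BASE -> take LEFT -> bravo
Conflict count: 1

Answer: 1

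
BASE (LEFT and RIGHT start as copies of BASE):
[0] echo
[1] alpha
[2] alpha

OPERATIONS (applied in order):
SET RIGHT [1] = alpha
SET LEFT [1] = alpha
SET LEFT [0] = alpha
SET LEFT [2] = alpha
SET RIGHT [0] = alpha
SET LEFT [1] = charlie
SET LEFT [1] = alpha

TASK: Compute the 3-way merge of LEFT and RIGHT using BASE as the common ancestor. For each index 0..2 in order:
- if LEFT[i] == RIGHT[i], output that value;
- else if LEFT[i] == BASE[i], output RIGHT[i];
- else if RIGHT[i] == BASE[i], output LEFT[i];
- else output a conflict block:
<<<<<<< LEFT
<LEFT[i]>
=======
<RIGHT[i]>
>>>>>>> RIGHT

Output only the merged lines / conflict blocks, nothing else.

Answer: alpha
alpha
alpha

Derivation:
Final LEFT:  [alpha, alpha, alpha]
Final RIGHT: [alpha, alpha, alpha]
i=0: L=alpha R=alpha -> agree -> alpha
i=1: L=alpha R=alpha -> agree -> alpha
i=2: L=alpha R=alpha -> agree -> alpha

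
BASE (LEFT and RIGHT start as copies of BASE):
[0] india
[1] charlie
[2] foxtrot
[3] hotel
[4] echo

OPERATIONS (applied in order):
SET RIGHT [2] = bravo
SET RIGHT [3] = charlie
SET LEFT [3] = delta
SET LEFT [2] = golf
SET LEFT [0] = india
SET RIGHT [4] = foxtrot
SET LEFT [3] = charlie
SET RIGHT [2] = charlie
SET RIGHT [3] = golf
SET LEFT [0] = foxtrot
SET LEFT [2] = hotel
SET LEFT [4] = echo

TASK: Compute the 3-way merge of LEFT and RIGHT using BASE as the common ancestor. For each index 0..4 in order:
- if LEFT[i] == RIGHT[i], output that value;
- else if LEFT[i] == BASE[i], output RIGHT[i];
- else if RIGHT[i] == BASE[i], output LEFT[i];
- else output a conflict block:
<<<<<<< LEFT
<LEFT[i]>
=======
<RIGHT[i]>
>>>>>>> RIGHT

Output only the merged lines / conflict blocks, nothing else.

Answer: foxtrot
charlie
<<<<<<< LEFT
hotel
=======
charlie
>>>>>>> RIGHT
<<<<<<< LEFT
charlie
=======
golf
>>>>>>> RIGHT
foxtrot

Derivation:
Final LEFT:  [foxtrot, charlie, hotel, charlie, echo]
Final RIGHT: [india, charlie, charlie, golf, foxtrot]
i=0: L=foxtrot, R=india=BASE -> take LEFT -> foxtrot
i=1: L=charlie R=charlie -> agree -> charlie
i=2: BASE=foxtrot L=hotel R=charlie all differ -> CONFLICT
i=3: BASE=hotel L=charlie R=golf all differ -> CONFLICT
i=4: L=echo=BASE, R=foxtrot -> take RIGHT -> foxtrot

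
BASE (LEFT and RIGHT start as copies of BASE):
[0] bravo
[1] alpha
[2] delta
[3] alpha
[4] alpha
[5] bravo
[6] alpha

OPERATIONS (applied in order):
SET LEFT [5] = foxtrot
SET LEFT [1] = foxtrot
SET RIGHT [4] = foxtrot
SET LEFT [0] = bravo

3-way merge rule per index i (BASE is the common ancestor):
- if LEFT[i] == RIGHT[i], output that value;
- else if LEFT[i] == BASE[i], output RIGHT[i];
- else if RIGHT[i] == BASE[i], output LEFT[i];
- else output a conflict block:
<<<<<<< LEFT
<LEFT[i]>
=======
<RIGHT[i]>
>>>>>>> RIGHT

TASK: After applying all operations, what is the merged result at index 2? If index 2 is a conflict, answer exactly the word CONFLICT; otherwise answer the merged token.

Final LEFT:  [bravo, foxtrot, delta, alpha, alpha, foxtrot, alpha]
Final RIGHT: [bravo, alpha, delta, alpha, foxtrot, bravo, alpha]
i=0: L=bravo R=bravo -> agree -> bravo
i=1: L=foxtrot, R=alpha=BASE -> take LEFT -> foxtrot
i=2: L=delta R=delta -> agree -> delta
i=3: L=alpha R=alpha -> agree -> alpha
i=4: L=alpha=BASE, R=foxtrot -> take RIGHT -> foxtrot
i=5: L=foxtrot, R=bravo=BASE -> take LEFT -> foxtrot
i=6: L=alpha R=alpha -> agree -> alpha
Index 2 -> delta

Answer: delta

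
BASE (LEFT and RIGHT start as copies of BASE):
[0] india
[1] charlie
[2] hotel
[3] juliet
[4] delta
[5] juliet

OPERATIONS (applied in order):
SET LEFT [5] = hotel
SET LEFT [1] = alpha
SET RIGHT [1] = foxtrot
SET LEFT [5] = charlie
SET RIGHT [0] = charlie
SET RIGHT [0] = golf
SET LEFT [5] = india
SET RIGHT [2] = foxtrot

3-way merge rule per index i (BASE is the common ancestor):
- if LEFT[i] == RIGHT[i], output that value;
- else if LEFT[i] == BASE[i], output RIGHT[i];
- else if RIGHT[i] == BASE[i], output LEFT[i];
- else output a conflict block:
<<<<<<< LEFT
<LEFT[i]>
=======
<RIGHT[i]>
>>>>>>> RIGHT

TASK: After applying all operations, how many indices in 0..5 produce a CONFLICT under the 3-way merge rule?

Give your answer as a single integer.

Final LEFT:  [india, alpha, hotel, juliet, delta, india]
Final RIGHT: [golf, foxtrot, foxtrot, juliet, delta, juliet]
i=0: L=india=BASE, R=golf -> take RIGHT -> golf
i=1: BASE=charlie L=alpha R=foxtrot all differ -> CONFLICT
i=2: L=hotel=BASE, R=foxtrot -> take RIGHT -> foxtrot
i=3: L=juliet R=juliet -> agree -> juliet
i=4: L=delta R=delta -> agree -> delta
i=5: L=india, R=juliet=BASE -> take LEFT -> india
Conflict count: 1

Answer: 1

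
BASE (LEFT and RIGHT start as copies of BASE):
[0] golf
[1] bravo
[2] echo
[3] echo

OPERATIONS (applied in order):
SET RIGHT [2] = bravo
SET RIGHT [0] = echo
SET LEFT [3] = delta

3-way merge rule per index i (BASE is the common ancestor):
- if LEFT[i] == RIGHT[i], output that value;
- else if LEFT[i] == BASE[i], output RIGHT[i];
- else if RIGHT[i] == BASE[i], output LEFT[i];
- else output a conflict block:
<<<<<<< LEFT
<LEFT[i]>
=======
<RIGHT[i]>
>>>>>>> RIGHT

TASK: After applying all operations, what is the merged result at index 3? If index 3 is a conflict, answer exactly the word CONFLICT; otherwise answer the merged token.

Answer: delta

Derivation:
Final LEFT:  [golf, bravo, echo, delta]
Final RIGHT: [echo, bravo, bravo, echo]
i=0: L=golf=BASE, R=echo -> take RIGHT -> echo
i=1: L=bravo R=bravo -> agree -> bravo
i=2: L=echo=BASE, R=bravo -> take RIGHT -> bravo
i=3: L=delta, R=echo=BASE -> take LEFT -> delta
Index 3 -> delta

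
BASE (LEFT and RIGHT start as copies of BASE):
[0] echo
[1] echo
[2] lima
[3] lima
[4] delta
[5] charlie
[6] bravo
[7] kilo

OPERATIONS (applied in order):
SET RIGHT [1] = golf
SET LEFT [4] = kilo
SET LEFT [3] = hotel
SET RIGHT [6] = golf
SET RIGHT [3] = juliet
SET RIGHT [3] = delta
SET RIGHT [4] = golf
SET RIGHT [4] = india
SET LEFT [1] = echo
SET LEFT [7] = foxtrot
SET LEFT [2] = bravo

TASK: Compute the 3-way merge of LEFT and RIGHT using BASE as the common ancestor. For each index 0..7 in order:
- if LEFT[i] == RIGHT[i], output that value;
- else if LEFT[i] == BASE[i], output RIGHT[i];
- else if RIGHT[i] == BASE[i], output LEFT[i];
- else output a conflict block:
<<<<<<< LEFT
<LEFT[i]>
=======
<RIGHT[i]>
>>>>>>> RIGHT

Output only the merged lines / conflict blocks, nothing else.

Final LEFT:  [echo, echo, bravo, hotel, kilo, charlie, bravo, foxtrot]
Final RIGHT: [echo, golf, lima, delta, india, charlie, golf, kilo]
i=0: L=echo R=echo -> agree -> echo
i=1: L=echo=BASE, R=golf -> take RIGHT -> golf
i=2: L=bravo, R=lima=BASE -> take LEFT -> bravo
i=3: BASE=lima L=hotel R=delta all differ -> CONFLICT
i=4: BASE=delta L=kilo R=india all differ -> CONFLICT
i=5: L=charlie R=charlie -> agree -> charlie
i=6: L=bravo=BASE, R=golf -> take RIGHT -> golf
i=7: L=foxtrot, R=kilo=BASE -> take LEFT -> foxtrot

Answer: echo
golf
bravo
<<<<<<< LEFT
hotel
=======
delta
>>>>>>> RIGHT
<<<<<<< LEFT
kilo
=======
india
>>>>>>> RIGHT
charlie
golf
foxtrot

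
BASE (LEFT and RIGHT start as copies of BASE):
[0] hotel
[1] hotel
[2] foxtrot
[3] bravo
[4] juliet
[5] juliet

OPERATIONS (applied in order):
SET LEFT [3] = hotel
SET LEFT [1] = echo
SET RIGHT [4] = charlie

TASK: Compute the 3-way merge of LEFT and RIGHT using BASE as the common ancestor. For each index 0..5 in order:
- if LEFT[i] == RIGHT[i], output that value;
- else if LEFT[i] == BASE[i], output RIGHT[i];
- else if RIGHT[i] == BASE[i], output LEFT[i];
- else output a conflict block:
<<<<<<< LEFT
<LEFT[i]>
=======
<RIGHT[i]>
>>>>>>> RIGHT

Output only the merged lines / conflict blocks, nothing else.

Final LEFT:  [hotel, echo, foxtrot, hotel, juliet, juliet]
Final RIGHT: [hotel, hotel, foxtrot, bravo, charlie, juliet]
i=0: L=hotel R=hotel -> agree -> hotel
i=1: L=echo, R=hotel=BASE -> take LEFT -> echo
i=2: L=foxtrot R=foxtrot -> agree -> foxtrot
i=3: L=hotel, R=bravo=BASE -> take LEFT -> hotel
i=4: L=juliet=BASE, R=charlie -> take RIGHT -> charlie
i=5: L=juliet R=juliet -> agree -> juliet

Answer: hotel
echo
foxtrot
hotel
charlie
juliet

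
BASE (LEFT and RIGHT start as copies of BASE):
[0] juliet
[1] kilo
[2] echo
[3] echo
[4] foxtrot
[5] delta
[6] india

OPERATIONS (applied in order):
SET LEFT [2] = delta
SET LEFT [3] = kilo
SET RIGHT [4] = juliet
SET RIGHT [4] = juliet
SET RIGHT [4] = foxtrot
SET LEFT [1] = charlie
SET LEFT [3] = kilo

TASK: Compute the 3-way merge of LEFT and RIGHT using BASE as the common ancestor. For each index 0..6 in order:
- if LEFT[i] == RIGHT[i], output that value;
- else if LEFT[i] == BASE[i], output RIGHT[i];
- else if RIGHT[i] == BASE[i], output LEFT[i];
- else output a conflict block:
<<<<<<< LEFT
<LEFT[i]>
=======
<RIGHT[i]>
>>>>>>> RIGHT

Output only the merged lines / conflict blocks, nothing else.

Final LEFT:  [juliet, charlie, delta, kilo, foxtrot, delta, india]
Final RIGHT: [juliet, kilo, echo, echo, foxtrot, delta, india]
i=0: L=juliet R=juliet -> agree -> juliet
i=1: L=charlie, R=kilo=BASE -> take LEFT -> charlie
i=2: L=delta, R=echo=BASE -> take LEFT -> delta
i=3: L=kilo, R=echo=BASE -> take LEFT -> kilo
i=4: L=foxtrot R=foxtrot -> agree -> foxtrot
i=5: L=delta R=delta -> agree -> delta
i=6: L=india R=india -> agree -> india

Answer: juliet
charlie
delta
kilo
foxtrot
delta
india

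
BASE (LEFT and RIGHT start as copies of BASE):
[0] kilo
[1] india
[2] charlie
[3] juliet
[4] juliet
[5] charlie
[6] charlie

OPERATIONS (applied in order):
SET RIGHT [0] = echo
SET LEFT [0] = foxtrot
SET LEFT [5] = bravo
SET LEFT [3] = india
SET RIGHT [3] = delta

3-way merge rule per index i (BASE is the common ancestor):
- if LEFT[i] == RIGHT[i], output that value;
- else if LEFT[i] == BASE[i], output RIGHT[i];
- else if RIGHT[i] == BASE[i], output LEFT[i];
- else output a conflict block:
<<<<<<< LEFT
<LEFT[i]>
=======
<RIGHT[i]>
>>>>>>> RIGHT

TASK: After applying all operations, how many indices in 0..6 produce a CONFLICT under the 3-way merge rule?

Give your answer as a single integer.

Answer: 2

Derivation:
Final LEFT:  [foxtrot, india, charlie, india, juliet, bravo, charlie]
Final RIGHT: [echo, india, charlie, delta, juliet, charlie, charlie]
i=0: BASE=kilo L=foxtrot R=echo all differ -> CONFLICT
i=1: L=india R=india -> agree -> india
i=2: L=charlie R=charlie -> agree -> charlie
i=3: BASE=juliet L=india R=delta all differ -> CONFLICT
i=4: L=juliet R=juliet -> agree -> juliet
i=5: L=bravo, R=charlie=BASE -> take LEFT -> bravo
i=6: L=charlie R=charlie -> agree -> charlie
Conflict count: 2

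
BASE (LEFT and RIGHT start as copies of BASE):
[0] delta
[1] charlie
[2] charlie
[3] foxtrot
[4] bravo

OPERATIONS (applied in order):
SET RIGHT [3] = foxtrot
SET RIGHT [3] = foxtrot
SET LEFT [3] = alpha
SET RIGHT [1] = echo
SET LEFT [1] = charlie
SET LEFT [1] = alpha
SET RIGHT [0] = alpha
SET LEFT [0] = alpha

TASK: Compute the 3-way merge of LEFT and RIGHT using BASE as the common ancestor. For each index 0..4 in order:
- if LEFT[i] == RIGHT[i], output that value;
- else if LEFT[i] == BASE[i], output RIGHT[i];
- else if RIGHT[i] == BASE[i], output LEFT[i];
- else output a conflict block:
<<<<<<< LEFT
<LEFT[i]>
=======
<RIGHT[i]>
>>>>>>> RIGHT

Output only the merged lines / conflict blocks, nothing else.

Answer: alpha
<<<<<<< LEFT
alpha
=======
echo
>>>>>>> RIGHT
charlie
alpha
bravo

Derivation:
Final LEFT:  [alpha, alpha, charlie, alpha, bravo]
Final RIGHT: [alpha, echo, charlie, foxtrot, bravo]
i=0: L=alpha R=alpha -> agree -> alpha
i=1: BASE=charlie L=alpha R=echo all differ -> CONFLICT
i=2: L=charlie R=charlie -> agree -> charlie
i=3: L=alpha, R=foxtrot=BASE -> take LEFT -> alpha
i=4: L=bravo R=bravo -> agree -> bravo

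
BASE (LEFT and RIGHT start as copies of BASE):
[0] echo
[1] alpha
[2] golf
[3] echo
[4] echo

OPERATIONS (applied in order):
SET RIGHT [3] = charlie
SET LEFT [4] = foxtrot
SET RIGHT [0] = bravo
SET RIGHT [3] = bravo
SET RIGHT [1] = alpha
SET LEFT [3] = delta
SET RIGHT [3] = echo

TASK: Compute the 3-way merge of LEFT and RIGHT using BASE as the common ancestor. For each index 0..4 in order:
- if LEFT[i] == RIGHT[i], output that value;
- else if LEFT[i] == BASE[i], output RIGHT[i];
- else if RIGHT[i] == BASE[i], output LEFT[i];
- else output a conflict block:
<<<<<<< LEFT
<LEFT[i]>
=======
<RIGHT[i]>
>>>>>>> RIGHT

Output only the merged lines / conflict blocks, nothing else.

Final LEFT:  [echo, alpha, golf, delta, foxtrot]
Final RIGHT: [bravo, alpha, golf, echo, echo]
i=0: L=echo=BASE, R=bravo -> take RIGHT -> bravo
i=1: L=alpha R=alpha -> agree -> alpha
i=2: L=golf R=golf -> agree -> golf
i=3: L=delta, R=echo=BASE -> take LEFT -> delta
i=4: L=foxtrot, R=echo=BASE -> take LEFT -> foxtrot

Answer: bravo
alpha
golf
delta
foxtrot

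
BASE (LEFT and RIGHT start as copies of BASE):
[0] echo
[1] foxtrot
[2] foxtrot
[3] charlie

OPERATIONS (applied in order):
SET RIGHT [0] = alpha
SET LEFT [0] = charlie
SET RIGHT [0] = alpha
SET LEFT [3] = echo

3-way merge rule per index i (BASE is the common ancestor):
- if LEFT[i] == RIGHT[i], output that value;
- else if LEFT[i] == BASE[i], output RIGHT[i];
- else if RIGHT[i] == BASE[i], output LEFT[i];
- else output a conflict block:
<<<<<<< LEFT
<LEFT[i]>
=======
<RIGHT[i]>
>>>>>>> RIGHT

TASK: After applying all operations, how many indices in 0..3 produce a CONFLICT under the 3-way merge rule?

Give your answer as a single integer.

Final LEFT:  [charlie, foxtrot, foxtrot, echo]
Final RIGHT: [alpha, foxtrot, foxtrot, charlie]
i=0: BASE=echo L=charlie R=alpha all differ -> CONFLICT
i=1: L=foxtrot R=foxtrot -> agree -> foxtrot
i=2: L=foxtrot R=foxtrot -> agree -> foxtrot
i=3: L=echo, R=charlie=BASE -> take LEFT -> echo
Conflict count: 1

Answer: 1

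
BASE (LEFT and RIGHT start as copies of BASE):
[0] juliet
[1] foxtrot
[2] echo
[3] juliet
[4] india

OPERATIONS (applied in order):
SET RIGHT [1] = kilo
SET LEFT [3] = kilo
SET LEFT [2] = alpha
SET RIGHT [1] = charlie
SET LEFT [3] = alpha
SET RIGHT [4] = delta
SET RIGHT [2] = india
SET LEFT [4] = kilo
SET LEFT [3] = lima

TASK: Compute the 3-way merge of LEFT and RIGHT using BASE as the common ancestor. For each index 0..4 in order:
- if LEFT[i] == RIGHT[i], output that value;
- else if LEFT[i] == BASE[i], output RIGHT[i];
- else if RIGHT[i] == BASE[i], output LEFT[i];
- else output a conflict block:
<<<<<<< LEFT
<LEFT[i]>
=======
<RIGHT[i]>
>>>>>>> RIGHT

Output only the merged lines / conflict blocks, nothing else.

Answer: juliet
charlie
<<<<<<< LEFT
alpha
=======
india
>>>>>>> RIGHT
lima
<<<<<<< LEFT
kilo
=======
delta
>>>>>>> RIGHT

Derivation:
Final LEFT:  [juliet, foxtrot, alpha, lima, kilo]
Final RIGHT: [juliet, charlie, india, juliet, delta]
i=0: L=juliet R=juliet -> agree -> juliet
i=1: L=foxtrot=BASE, R=charlie -> take RIGHT -> charlie
i=2: BASE=echo L=alpha R=india all differ -> CONFLICT
i=3: L=lima, R=juliet=BASE -> take LEFT -> lima
i=4: BASE=india L=kilo R=delta all differ -> CONFLICT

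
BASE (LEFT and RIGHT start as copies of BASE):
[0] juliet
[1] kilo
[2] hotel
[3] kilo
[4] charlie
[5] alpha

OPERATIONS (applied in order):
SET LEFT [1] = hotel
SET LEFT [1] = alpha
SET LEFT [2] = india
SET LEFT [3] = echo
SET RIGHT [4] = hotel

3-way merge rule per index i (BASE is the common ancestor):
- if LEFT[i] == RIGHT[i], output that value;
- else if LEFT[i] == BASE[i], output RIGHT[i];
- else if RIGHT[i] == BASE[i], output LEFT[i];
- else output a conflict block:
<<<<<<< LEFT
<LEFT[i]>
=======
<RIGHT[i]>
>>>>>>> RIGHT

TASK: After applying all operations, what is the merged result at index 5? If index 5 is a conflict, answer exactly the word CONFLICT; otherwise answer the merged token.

Answer: alpha

Derivation:
Final LEFT:  [juliet, alpha, india, echo, charlie, alpha]
Final RIGHT: [juliet, kilo, hotel, kilo, hotel, alpha]
i=0: L=juliet R=juliet -> agree -> juliet
i=1: L=alpha, R=kilo=BASE -> take LEFT -> alpha
i=2: L=india, R=hotel=BASE -> take LEFT -> india
i=3: L=echo, R=kilo=BASE -> take LEFT -> echo
i=4: L=charlie=BASE, R=hotel -> take RIGHT -> hotel
i=5: L=alpha R=alpha -> agree -> alpha
Index 5 -> alpha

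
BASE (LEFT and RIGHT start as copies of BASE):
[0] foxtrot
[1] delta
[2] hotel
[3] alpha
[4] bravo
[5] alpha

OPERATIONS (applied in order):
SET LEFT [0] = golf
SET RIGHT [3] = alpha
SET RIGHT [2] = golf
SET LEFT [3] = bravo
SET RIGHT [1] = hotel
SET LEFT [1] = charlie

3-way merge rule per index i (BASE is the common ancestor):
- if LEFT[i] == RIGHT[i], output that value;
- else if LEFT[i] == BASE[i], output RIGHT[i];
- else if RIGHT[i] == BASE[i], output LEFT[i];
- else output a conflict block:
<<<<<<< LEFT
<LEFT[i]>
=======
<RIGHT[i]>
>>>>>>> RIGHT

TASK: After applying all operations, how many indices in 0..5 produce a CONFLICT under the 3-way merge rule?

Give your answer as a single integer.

Final LEFT:  [golf, charlie, hotel, bravo, bravo, alpha]
Final RIGHT: [foxtrot, hotel, golf, alpha, bravo, alpha]
i=0: L=golf, R=foxtrot=BASE -> take LEFT -> golf
i=1: BASE=delta L=charlie R=hotel all differ -> CONFLICT
i=2: L=hotel=BASE, R=golf -> take RIGHT -> golf
i=3: L=bravo, R=alpha=BASE -> take LEFT -> bravo
i=4: L=bravo R=bravo -> agree -> bravo
i=5: L=alpha R=alpha -> agree -> alpha
Conflict count: 1

Answer: 1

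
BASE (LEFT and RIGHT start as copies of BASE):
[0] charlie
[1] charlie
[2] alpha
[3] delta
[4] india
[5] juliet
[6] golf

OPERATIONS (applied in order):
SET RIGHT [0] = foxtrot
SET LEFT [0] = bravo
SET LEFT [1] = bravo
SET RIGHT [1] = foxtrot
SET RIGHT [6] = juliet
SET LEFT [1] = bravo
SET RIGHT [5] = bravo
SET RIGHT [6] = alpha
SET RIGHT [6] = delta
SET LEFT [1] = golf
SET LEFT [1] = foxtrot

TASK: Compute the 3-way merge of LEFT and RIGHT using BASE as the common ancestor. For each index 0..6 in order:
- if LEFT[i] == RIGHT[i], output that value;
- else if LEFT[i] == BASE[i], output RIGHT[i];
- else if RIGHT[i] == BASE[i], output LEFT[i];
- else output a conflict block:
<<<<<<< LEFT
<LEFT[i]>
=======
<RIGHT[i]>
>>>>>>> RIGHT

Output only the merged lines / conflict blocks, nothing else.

Answer: <<<<<<< LEFT
bravo
=======
foxtrot
>>>>>>> RIGHT
foxtrot
alpha
delta
india
bravo
delta

Derivation:
Final LEFT:  [bravo, foxtrot, alpha, delta, india, juliet, golf]
Final RIGHT: [foxtrot, foxtrot, alpha, delta, india, bravo, delta]
i=0: BASE=charlie L=bravo R=foxtrot all differ -> CONFLICT
i=1: L=foxtrot R=foxtrot -> agree -> foxtrot
i=2: L=alpha R=alpha -> agree -> alpha
i=3: L=delta R=delta -> agree -> delta
i=4: L=india R=india -> agree -> india
i=5: L=juliet=BASE, R=bravo -> take RIGHT -> bravo
i=6: L=golf=BASE, R=delta -> take RIGHT -> delta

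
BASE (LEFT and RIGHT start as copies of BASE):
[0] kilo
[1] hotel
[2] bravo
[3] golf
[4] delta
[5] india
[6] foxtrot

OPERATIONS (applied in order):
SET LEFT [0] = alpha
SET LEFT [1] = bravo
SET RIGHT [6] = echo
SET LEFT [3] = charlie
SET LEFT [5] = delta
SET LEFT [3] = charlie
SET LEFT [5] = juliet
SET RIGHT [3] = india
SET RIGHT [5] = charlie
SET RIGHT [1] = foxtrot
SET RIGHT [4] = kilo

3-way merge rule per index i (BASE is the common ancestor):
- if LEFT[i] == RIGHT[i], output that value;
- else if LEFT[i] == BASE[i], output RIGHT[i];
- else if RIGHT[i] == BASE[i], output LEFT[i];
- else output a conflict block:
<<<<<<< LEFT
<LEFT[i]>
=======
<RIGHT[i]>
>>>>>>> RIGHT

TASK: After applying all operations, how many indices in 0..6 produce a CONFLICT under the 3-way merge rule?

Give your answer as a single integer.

Final LEFT:  [alpha, bravo, bravo, charlie, delta, juliet, foxtrot]
Final RIGHT: [kilo, foxtrot, bravo, india, kilo, charlie, echo]
i=0: L=alpha, R=kilo=BASE -> take LEFT -> alpha
i=1: BASE=hotel L=bravo R=foxtrot all differ -> CONFLICT
i=2: L=bravo R=bravo -> agree -> bravo
i=3: BASE=golf L=charlie R=india all differ -> CONFLICT
i=4: L=delta=BASE, R=kilo -> take RIGHT -> kilo
i=5: BASE=india L=juliet R=charlie all differ -> CONFLICT
i=6: L=foxtrot=BASE, R=echo -> take RIGHT -> echo
Conflict count: 3

Answer: 3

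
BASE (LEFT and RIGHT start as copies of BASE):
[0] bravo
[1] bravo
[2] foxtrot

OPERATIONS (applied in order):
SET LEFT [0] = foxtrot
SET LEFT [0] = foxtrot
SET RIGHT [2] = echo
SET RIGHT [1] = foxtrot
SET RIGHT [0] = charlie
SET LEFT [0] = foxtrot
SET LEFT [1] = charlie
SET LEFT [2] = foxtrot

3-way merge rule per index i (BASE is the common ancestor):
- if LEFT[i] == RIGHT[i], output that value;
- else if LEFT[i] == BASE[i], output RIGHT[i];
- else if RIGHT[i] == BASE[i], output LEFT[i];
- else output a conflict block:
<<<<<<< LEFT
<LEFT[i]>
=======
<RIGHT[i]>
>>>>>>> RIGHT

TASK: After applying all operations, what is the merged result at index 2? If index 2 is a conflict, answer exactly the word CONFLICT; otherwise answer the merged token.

Answer: echo

Derivation:
Final LEFT:  [foxtrot, charlie, foxtrot]
Final RIGHT: [charlie, foxtrot, echo]
i=0: BASE=bravo L=foxtrot R=charlie all differ -> CONFLICT
i=1: BASE=bravo L=charlie R=foxtrot all differ -> CONFLICT
i=2: L=foxtrot=BASE, R=echo -> take RIGHT -> echo
Index 2 -> echo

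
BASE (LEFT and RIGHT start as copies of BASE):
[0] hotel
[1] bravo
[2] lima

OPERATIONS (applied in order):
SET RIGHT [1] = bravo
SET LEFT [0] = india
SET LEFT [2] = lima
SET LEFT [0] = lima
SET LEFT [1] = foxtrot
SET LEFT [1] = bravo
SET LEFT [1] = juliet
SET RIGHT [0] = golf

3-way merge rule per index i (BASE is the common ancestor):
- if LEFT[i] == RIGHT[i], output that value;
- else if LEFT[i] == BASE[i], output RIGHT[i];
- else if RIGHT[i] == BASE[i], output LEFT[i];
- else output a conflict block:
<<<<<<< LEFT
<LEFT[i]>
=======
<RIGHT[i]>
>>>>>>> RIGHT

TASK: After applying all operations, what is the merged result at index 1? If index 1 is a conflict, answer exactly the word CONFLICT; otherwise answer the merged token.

Final LEFT:  [lima, juliet, lima]
Final RIGHT: [golf, bravo, lima]
i=0: BASE=hotel L=lima R=golf all differ -> CONFLICT
i=1: L=juliet, R=bravo=BASE -> take LEFT -> juliet
i=2: L=lima R=lima -> agree -> lima
Index 1 -> juliet

Answer: juliet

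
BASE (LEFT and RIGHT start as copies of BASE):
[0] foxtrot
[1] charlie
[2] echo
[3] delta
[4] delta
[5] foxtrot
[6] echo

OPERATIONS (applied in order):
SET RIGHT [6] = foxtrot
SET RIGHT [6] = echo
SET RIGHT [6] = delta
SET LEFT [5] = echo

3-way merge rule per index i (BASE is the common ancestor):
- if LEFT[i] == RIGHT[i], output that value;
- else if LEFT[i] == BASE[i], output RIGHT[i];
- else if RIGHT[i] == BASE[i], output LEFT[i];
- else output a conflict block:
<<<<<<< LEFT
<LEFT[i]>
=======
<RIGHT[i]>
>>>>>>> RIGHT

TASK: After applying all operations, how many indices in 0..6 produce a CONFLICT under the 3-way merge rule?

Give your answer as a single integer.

Final LEFT:  [foxtrot, charlie, echo, delta, delta, echo, echo]
Final RIGHT: [foxtrot, charlie, echo, delta, delta, foxtrot, delta]
i=0: L=foxtrot R=foxtrot -> agree -> foxtrot
i=1: L=charlie R=charlie -> agree -> charlie
i=2: L=echo R=echo -> agree -> echo
i=3: L=delta R=delta -> agree -> delta
i=4: L=delta R=delta -> agree -> delta
i=5: L=echo, R=foxtrot=BASE -> take LEFT -> echo
i=6: L=echo=BASE, R=delta -> take RIGHT -> delta
Conflict count: 0

Answer: 0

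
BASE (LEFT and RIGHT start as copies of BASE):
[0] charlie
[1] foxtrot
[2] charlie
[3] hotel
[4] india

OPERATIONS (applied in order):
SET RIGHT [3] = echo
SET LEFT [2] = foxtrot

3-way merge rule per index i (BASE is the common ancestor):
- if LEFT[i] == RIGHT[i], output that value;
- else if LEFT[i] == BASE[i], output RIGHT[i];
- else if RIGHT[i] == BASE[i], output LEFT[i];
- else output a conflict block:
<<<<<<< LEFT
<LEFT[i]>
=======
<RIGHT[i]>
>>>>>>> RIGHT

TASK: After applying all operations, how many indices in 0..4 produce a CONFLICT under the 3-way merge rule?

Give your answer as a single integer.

Final LEFT:  [charlie, foxtrot, foxtrot, hotel, india]
Final RIGHT: [charlie, foxtrot, charlie, echo, india]
i=0: L=charlie R=charlie -> agree -> charlie
i=1: L=foxtrot R=foxtrot -> agree -> foxtrot
i=2: L=foxtrot, R=charlie=BASE -> take LEFT -> foxtrot
i=3: L=hotel=BASE, R=echo -> take RIGHT -> echo
i=4: L=india R=india -> agree -> india
Conflict count: 0

Answer: 0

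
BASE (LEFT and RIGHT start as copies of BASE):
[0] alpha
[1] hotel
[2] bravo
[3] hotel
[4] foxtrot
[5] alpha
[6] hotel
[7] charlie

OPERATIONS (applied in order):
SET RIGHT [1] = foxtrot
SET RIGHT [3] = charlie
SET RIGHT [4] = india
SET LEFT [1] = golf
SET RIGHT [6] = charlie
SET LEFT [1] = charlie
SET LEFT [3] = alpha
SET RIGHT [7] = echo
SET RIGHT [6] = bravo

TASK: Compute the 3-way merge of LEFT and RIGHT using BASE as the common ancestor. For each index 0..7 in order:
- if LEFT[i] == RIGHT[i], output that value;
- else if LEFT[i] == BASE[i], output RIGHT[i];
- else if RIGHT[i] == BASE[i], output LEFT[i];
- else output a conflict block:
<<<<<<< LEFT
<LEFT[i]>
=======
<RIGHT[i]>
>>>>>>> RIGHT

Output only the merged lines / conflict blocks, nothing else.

Final LEFT:  [alpha, charlie, bravo, alpha, foxtrot, alpha, hotel, charlie]
Final RIGHT: [alpha, foxtrot, bravo, charlie, india, alpha, bravo, echo]
i=0: L=alpha R=alpha -> agree -> alpha
i=1: BASE=hotel L=charlie R=foxtrot all differ -> CONFLICT
i=2: L=bravo R=bravo -> agree -> bravo
i=3: BASE=hotel L=alpha R=charlie all differ -> CONFLICT
i=4: L=foxtrot=BASE, R=india -> take RIGHT -> india
i=5: L=alpha R=alpha -> agree -> alpha
i=6: L=hotel=BASE, R=bravo -> take RIGHT -> bravo
i=7: L=charlie=BASE, R=echo -> take RIGHT -> echo

Answer: alpha
<<<<<<< LEFT
charlie
=======
foxtrot
>>>>>>> RIGHT
bravo
<<<<<<< LEFT
alpha
=======
charlie
>>>>>>> RIGHT
india
alpha
bravo
echo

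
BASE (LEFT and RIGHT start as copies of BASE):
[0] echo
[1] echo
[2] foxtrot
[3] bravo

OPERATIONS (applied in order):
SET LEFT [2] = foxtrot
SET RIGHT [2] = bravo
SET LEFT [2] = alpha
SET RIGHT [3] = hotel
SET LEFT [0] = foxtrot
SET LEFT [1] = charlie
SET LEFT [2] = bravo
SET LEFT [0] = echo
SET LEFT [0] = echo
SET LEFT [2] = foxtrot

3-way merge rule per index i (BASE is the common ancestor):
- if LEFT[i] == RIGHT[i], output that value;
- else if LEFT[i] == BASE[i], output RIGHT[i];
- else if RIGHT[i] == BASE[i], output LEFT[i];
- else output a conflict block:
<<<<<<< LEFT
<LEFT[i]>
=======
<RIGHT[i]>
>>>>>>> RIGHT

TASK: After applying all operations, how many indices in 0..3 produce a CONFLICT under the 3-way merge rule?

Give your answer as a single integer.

Answer: 0

Derivation:
Final LEFT:  [echo, charlie, foxtrot, bravo]
Final RIGHT: [echo, echo, bravo, hotel]
i=0: L=echo R=echo -> agree -> echo
i=1: L=charlie, R=echo=BASE -> take LEFT -> charlie
i=2: L=foxtrot=BASE, R=bravo -> take RIGHT -> bravo
i=3: L=bravo=BASE, R=hotel -> take RIGHT -> hotel
Conflict count: 0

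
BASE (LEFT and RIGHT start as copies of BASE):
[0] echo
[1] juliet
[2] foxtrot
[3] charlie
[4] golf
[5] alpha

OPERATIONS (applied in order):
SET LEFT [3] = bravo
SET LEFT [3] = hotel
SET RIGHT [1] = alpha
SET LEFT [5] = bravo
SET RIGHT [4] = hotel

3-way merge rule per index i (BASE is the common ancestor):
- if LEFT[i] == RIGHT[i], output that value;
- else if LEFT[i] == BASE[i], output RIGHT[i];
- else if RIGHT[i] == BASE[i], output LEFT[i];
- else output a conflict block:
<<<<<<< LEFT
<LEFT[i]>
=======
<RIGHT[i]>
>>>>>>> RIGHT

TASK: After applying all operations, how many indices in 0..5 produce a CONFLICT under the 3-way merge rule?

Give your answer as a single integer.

Final LEFT:  [echo, juliet, foxtrot, hotel, golf, bravo]
Final RIGHT: [echo, alpha, foxtrot, charlie, hotel, alpha]
i=0: L=echo R=echo -> agree -> echo
i=1: L=juliet=BASE, R=alpha -> take RIGHT -> alpha
i=2: L=foxtrot R=foxtrot -> agree -> foxtrot
i=3: L=hotel, R=charlie=BASE -> take LEFT -> hotel
i=4: L=golf=BASE, R=hotel -> take RIGHT -> hotel
i=5: L=bravo, R=alpha=BASE -> take LEFT -> bravo
Conflict count: 0

Answer: 0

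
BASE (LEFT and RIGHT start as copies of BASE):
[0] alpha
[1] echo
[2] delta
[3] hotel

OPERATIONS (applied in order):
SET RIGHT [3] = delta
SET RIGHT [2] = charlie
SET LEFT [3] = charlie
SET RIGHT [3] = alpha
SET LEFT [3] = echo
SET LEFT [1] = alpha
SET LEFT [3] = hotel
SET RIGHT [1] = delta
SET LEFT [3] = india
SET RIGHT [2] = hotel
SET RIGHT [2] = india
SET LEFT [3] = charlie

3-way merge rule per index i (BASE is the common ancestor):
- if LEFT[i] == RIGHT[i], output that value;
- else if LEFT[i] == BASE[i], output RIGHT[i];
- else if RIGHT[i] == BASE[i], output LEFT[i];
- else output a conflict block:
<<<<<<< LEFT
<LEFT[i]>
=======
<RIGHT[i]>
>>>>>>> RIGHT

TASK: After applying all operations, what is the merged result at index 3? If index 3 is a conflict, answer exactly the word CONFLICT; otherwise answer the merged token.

Final LEFT:  [alpha, alpha, delta, charlie]
Final RIGHT: [alpha, delta, india, alpha]
i=0: L=alpha R=alpha -> agree -> alpha
i=1: BASE=echo L=alpha R=delta all differ -> CONFLICT
i=2: L=delta=BASE, R=india -> take RIGHT -> india
i=3: BASE=hotel L=charlie R=alpha all differ -> CONFLICT
Index 3 -> CONFLICT

Answer: CONFLICT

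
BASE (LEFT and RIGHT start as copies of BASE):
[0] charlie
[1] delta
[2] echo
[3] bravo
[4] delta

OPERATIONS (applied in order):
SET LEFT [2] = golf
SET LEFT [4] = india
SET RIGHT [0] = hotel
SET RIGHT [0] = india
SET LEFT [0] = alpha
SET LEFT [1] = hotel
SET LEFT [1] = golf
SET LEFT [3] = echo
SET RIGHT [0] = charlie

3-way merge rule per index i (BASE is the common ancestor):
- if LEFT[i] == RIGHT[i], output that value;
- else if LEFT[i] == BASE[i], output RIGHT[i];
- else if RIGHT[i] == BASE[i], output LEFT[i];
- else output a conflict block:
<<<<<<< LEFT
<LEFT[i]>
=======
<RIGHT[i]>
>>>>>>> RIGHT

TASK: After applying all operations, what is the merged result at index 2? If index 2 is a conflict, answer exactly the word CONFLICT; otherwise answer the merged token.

Final LEFT:  [alpha, golf, golf, echo, india]
Final RIGHT: [charlie, delta, echo, bravo, delta]
i=0: L=alpha, R=charlie=BASE -> take LEFT -> alpha
i=1: L=golf, R=delta=BASE -> take LEFT -> golf
i=2: L=golf, R=echo=BASE -> take LEFT -> golf
i=3: L=echo, R=bravo=BASE -> take LEFT -> echo
i=4: L=india, R=delta=BASE -> take LEFT -> india
Index 2 -> golf

Answer: golf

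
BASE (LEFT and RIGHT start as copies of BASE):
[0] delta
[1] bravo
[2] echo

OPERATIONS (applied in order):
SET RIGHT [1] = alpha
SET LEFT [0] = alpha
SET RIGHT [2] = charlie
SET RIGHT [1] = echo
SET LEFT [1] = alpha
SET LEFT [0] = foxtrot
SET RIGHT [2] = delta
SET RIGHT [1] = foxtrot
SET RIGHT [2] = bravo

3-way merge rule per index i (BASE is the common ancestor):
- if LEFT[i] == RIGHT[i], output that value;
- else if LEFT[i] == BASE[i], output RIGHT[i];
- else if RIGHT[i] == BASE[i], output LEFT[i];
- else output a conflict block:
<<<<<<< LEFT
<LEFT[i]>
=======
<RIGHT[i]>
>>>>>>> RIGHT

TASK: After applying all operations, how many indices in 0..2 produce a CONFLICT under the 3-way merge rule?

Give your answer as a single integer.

Answer: 1

Derivation:
Final LEFT:  [foxtrot, alpha, echo]
Final RIGHT: [delta, foxtrot, bravo]
i=0: L=foxtrot, R=delta=BASE -> take LEFT -> foxtrot
i=1: BASE=bravo L=alpha R=foxtrot all differ -> CONFLICT
i=2: L=echo=BASE, R=bravo -> take RIGHT -> bravo
Conflict count: 1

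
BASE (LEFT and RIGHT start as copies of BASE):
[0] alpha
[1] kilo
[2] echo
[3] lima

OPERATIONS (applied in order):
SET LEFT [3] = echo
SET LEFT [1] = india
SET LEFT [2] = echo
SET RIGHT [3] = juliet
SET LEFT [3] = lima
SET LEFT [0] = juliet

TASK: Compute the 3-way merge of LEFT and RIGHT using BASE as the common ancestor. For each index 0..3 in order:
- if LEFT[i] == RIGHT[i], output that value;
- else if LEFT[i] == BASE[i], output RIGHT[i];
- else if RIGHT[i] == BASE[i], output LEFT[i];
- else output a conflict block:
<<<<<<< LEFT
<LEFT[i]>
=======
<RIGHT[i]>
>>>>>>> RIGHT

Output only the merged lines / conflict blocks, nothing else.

Answer: juliet
india
echo
juliet

Derivation:
Final LEFT:  [juliet, india, echo, lima]
Final RIGHT: [alpha, kilo, echo, juliet]
i=0: L=juliet, R=alpha=BASE -> take LEFT -> juliet
i=1: L=india, R=kilo=BASE -> take LEFT -> india
i=2: L=echo R=echo -> agree -> echo
i=3: L=lima=BASE, R=juliet -> take RIGHT -> juliet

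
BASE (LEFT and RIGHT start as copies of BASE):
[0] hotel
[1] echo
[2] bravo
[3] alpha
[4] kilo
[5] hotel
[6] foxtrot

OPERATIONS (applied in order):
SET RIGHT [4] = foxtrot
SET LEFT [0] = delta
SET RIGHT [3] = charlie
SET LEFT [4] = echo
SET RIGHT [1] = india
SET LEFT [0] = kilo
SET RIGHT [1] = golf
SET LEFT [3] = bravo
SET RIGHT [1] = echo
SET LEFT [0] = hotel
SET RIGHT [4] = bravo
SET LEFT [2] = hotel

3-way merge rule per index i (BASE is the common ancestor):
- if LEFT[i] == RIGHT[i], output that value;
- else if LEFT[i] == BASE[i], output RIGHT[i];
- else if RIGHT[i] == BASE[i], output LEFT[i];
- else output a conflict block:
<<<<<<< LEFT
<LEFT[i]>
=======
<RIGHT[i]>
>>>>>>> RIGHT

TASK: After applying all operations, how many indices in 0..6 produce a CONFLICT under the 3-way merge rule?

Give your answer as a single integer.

Final LEFT:  [hotel, echo, hotel, bravo, echo, hotel, foxtrot]
Final RIGHT: [hotel, echo, bravo, charlie, bravo, hotel, foxtrot]
i=0: L=hotel R=hotel -> agree -> hotel
i=1: L=echo R=echo -> agree -> echo
i=2: L=hotel, R=bravo=BASE -> take LEFT -> hotel
i=3: BASE=alpha L=bravo R=charlie all differ -> CONFLICT
i=4: BASE=kilo L=echo R=bravo all differ -> CONFLICT
i=5: L=hotel R=hotel -> agree -> hotel
i=6: L=foxtrot R=foxtrot -> agree -> foxtrot
Conflict count: 2

Answer: 2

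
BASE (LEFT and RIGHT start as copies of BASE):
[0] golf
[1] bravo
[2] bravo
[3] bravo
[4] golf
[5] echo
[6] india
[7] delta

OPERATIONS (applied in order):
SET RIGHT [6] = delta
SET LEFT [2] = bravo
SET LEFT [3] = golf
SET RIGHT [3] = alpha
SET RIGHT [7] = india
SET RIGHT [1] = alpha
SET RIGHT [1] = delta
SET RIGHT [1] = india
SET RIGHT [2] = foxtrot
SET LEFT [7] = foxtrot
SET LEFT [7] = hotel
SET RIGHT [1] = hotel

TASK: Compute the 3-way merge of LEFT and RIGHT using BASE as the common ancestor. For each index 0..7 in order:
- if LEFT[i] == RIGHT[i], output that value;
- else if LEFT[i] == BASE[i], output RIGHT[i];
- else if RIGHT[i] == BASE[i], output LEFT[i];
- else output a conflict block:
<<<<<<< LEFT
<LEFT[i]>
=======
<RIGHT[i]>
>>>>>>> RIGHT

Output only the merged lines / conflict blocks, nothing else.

Final LEFT:  [golf, bravo, bravo, golf, golf, echo, india, hotel]
Final RIGHT: [golf, hotel, foxtrot, alpha, golf, echo, delta, india]
i=0: L=golf R=golf -> agree -> golf
i=1: L=bravo=BASE, R=hotel -> take RIGHT -> hotel
i=2: L=bravo=BASE, R=foxtrot -> take RIGHT -> foxtrot
i=3: BASE=bravo L=golf R=alpha all differ -> CONFLICT
i=4: L=golf R=golf -> agree -> golf
i=5: L=echo R=echo -> agree -> echo
i=6: L=india=BASE, R=delta -> take RIGHT -> delta
i=7: BASE=delta L=hotel R=india all differ -> CONFLICT

Answer: golf
hotel
foxtrot
<<<<<<< LEFT
golf
=======
alpha
>>>>>>> RIGHT
golf
echo
delta
<<<<<<< LEFT
hotel
=======
india
>>>>>>> RIGHT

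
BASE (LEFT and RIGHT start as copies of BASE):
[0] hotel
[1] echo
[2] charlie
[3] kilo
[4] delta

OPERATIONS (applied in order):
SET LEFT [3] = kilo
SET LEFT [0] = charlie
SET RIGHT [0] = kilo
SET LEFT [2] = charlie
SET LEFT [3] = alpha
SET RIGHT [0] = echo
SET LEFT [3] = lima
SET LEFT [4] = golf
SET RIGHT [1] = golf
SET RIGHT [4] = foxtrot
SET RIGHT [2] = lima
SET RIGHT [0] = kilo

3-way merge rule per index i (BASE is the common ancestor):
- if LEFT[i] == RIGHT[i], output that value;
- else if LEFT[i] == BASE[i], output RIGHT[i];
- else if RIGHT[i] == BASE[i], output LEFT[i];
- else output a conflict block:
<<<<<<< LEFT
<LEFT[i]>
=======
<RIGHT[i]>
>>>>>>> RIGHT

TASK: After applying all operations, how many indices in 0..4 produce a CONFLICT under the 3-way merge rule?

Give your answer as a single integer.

Answer: 2

Derivation:
Final LEFT:  [charlie, echo, charlie, lima, golf]
Final RIGHT: [kilo, golf, lima, kilo, foxtrot]
i=0: BASE=hotel L=charlie R=kilo all differ -> CONFLICT
i=1: L=echo=BASE, R=golf -> take RIGHT -> golf
i=2: L=charlie=BASE, R=lima -> take RIGHT -> lima
i=3: L=lima, R=kilo=BASE -> take LEFT -> lima
i=4: BASE=delta L=golf R=foxtrot all differ -> CONFLICT
Conflict count: 2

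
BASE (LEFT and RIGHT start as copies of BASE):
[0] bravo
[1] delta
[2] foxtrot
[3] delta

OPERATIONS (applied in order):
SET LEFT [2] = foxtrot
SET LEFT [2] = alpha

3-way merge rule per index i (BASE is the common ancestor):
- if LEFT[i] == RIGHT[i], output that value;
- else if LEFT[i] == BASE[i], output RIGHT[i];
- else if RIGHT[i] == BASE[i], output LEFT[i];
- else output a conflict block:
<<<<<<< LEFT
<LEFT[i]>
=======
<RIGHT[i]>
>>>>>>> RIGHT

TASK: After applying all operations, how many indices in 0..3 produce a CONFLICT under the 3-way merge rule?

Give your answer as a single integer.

Answer: 0

Derivation:
Final LEFT:  [bravo, delta, alpha, delta]
Final RIGHT: [bravo, delta, foxtrot, delta]
i=0: L=bravo R=bravo -> agree -> bravo
i=1: L=delta R=delta -> agree -> delta
i=2: L=alpha, R=foxtrot=BASE -> take LEFT -> alpha
i=3: L=delta R=delta -> agree -> delta
Conflict count: 0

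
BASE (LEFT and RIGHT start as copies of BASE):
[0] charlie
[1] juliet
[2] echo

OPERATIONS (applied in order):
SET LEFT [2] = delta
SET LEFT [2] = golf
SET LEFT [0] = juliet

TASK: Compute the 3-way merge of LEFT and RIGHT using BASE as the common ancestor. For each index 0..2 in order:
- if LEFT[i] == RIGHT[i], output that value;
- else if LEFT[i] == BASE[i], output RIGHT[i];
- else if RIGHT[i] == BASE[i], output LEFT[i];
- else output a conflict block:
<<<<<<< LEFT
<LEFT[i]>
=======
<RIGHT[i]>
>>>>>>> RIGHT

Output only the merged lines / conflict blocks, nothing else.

Final LEFT:  [juliet, juliet, golf]
Final RIGHT: [charlie, juliet, echo]
i=0: L=juliet, R=charlie=BASE -> take LEFT -> juliet
i=1: L=juliet R=juliet -> agree -> juliet
i=2: L=golf, R=echo=BASE -> take LEFT -> golf

Answer: juliet
juliet
golf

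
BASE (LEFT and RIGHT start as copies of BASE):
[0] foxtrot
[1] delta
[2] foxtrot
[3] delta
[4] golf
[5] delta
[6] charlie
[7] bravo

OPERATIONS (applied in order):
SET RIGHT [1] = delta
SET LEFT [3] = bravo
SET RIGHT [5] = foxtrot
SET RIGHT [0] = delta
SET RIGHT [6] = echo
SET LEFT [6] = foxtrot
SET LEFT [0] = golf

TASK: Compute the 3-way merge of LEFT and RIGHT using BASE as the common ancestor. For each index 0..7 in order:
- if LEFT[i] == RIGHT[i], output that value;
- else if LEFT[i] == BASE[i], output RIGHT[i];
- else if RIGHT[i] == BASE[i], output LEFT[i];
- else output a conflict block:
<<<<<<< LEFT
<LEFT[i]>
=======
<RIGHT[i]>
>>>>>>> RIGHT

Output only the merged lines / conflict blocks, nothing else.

Answer: <<<<<<< LEFT
golf
=======
delta
>>>>>>> RIGHT
delta
foxtrot
bravo
golf
foxtrot
<<<<<<< LEFT
foxtrot
=======
echo
>>>>>>> RIGHT
bravo

Derivation:
Final LEFT:  [golf, delta, foxtrot, bravo, golf, delta, foxtrot, bravo]
Final RIGHT: [delta, delta, foxtrot, delta, golf, foxtrot, echo, bravo]
i=0: BASE=foxtrot L=golf R=delta all differ -> CONFLICT
i=1: L=delta R=delta -> agree -> delta
i=2: L=foxtrot R=foxtrot -> agree -> foxtrot
i=3: L=bravo, R=delta=BASE -> take LEFT -> bravo
i=4: L=golf R=golf -> agree -> golf
i=5: L=delta=BASE, R=foxtrot -> take RIGHT -> foxtrot
i=6: BASE=charlie L=foxtrot R=echo all differ -> CONFLICT
i=7: L=bravo R=bravo -> agree -> bravo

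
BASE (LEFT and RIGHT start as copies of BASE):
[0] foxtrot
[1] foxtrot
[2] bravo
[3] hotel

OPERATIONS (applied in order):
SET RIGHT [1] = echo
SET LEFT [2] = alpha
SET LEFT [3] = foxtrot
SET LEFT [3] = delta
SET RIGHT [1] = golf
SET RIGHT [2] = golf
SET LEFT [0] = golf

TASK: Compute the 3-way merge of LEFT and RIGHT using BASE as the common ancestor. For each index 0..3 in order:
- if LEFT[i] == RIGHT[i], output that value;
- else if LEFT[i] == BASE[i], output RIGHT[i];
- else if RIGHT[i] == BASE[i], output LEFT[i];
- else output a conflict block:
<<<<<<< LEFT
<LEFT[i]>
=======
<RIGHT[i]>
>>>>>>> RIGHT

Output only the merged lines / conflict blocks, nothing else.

Final LEFT:  [golf, foxtrot, alpha, delta]
Final RIGHT: [foxtrot, golf, golf, hotel]
i=0: L=golf, R=foxtrot=BASE -> take LEFT -> golf
i=1: L=foxtrot=BASE, R=golf -> take RIGHT -> golf
i=2: BASE=bravo L=alpha R=golf all differ -> CONFLICT
i=3: L=delta, R=hotel=BASE -> take LEFT -> delta

Answer: golf
golf
<<<<<<< LEFT
alpha
=======
golf
>>>>>>> RIGHT
delta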